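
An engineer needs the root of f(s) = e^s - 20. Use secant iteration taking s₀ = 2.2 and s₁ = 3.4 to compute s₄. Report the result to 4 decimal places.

f(2.2) = -10.974987, f(3.4) = 9.964100
s₂ = 3.400000 − 9.964100·(3.400000 − 2.200000) / (9.964100 − (-10.974987)) = 3.400000 − (11.956920)/(20.939087) = 2.828966
f(2.828966) = -3.072043
s₃ = 2.828966 − (-3.072043)·(2.828966 − 3.400000) / (-3.072043 − 9.964100) = 2.828966 − (1.754240)/(-13.036143) = 2.963534
f(2.963534) = -0.633711
s₄ = 2.963534 − (-0.633711)·(2.963534 − 2.828966) / (-0.633711 − (-3.072043)) = 2.963534 − (-0.085277)/(2.438332) = 2.998507

2.9985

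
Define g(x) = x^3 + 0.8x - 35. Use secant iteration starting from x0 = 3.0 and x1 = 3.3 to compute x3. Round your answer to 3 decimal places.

g(3.0) = -5.60000, g(3.3) = 3.57700
x2 = 3.30000 − 3.57700·(3.30000 − 3.00000) / (3.57700 − (-5.60000)) = 3.30000 − (1.07310)/(9.17700) = 3.18307
g(3.18307) = -0.20300
x3 = 3.18307 − (-0.20300)·(3.18307 − 3.30000) / (-0.20300 − 3.57700) = 3.18307 − (0.02374)/(-3.78000) = 3.18935

3.189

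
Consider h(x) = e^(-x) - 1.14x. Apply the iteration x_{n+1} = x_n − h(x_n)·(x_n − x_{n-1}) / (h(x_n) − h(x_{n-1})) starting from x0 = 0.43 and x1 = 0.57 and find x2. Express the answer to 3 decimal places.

h(0.43) = 0.16031, h(0.57) = -0.08427
x2 = 0.57000 − (-0.08427)·(0.57000 − 0.43000) / (-0.08427 − 0.16031) = 0.57000 − (-0.01180)/(-0.24458) = 0.52176

0.522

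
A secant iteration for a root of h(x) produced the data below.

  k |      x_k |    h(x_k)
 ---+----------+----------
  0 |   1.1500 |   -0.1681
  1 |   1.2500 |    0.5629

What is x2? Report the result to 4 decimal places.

1.1730

x2 = 1.2500 − 0.5629·(1.2500 − 1.1500) / (0.5629 − (-0.1681))
   = 1.2500 − (0.056290)/(0.731000) = 1.172996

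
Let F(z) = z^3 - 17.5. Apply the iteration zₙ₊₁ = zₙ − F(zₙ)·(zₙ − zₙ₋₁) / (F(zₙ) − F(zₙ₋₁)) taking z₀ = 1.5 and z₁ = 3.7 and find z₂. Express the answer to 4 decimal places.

2.1573

F(1.5) = -14.125000, F(3.7) = 33.153000
z₂ = 3.700000 − 33.153000·(3.700000 − 1.500000) / (33.153000 − (-14.125000)) = 3.700000 − (72.936600)/(47.278000) = 2.157282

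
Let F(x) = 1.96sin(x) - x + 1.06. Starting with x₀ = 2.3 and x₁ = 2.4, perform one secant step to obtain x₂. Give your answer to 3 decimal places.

2.393

F(2.3) = 0.22158, F(2.4) = -0.01609
x₂ = 2.40000 − (-0.01609)·(2.40000 − 2.30000) / (-0.01609 − 0.22158) = 2.40000 − (-0.00161)/(-0.23767) = 2.39323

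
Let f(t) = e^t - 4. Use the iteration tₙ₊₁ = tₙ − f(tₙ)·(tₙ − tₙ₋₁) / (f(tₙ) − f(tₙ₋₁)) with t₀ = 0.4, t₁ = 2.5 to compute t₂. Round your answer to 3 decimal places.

0.893

f(0.4) = -2.50818, f(2.5) = 8.18249
t₂ = 2.50000 − 8.18249·(2.50000 − 0.40000) / (8.18249 − (-2.50818)) = 2.50000 − (17.18324)/(10.69067) = 0.89269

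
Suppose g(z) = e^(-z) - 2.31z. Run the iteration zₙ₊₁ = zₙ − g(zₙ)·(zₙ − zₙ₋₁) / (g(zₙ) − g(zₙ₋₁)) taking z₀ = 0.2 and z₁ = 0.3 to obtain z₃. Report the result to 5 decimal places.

g(0.2) = 0.3567308, g(0.3) = 0.0478182
z₂ = 0.3000000 − 0.0478182·(0.3000000 − 0.2000000) / (0.0478182 − 0.3567308) = 0.3000000 − (0.0047818)/(-0.3089125) = 0.3154795
g(0.3154795) = 0.0006813
z₃ = 0.3154795 − 0.0006813·(0.3154795 − 0.3000000) / (0.0006813 − 0.0478182) = 0.3154795 − (0.0000105)/(-0.0471369) = 0.3157033

0.31570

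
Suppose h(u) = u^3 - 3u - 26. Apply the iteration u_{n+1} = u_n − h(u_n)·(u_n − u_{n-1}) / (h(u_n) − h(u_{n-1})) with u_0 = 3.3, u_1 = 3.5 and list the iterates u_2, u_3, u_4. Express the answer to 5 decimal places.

3.29883, 3.29876, 3.29875

h(3.3) = 0.0370000, h(3.5) = 6.3750000
u_2 = 3.5000000 − 6.3750000·(3.5000000 − 3.3000000) / (6.3750000 − 0.0370000) = 3.5000000 − (1.2750000)/(6.3380000) = 3.2988324
h(3.2988324) = 0.0023720
u_3 = 3.2988324 − 0.0023720·(3.2988324 − 3.5000000) / (0.0023720 − 6.3750000) = 3.2988324 − (-0.0004772)/(-6.3726280) = 3.2987576
h(3.2987576) = 0.0001522
u_4 = 3.2987576 − 0.0001522·(3.2987576 − 3.2988324) / (0.0001522 − 0.0023720) = 3.2987576 − (0.0000000)/(-0.0022198) = 3.2987524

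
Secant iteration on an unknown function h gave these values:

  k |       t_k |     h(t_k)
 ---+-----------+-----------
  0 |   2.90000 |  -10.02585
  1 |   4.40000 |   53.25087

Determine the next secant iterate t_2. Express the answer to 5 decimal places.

3.13767

t_2 = 4.40000 − 53.25087·(4.40000 − 2.90000) / (53.25087 − (-10.02585))
   = 4.40000 − (79.8763050)/(63.2767200) = 3.1376668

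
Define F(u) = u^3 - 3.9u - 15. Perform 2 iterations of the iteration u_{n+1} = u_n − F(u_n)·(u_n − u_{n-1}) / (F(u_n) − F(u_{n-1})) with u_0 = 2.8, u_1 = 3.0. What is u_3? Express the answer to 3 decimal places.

F(2.8) = -3.96800, F(3.0) = 0.30000
u_2 = 3.00000 − 0.30000·(3.00000 − 2.80000) / (0.30000 − (-3.96800)) = 3.00000 − (0.06000)/(4.26800) = 2.98594
F(2.98594) = -0.02297
u_3 = 2.98594 − (-0.02297)·(2.98594 − 3.00000) / (-0.02297 − 0.30000) = 2.98594 − (0.00032)/(-0.32297) = 2.98694

2.987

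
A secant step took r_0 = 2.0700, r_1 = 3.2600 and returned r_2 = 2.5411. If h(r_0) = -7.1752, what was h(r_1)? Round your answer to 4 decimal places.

10.9494

The secant line through (2.0700, -7.1752) and (3.2600, h(r_1)) crosses zero at r_2 = 2.5411.
So (2.0700, -7.1752), (3.2600, h(r_1)), (2.5411, 0) are collinear:
h(r_1) = -7.1752 · (3.2600 − 2.5411) / (2.0700 − 2.5411) = -7.1752 · (0.718900)/(-0.471100) = 10.949377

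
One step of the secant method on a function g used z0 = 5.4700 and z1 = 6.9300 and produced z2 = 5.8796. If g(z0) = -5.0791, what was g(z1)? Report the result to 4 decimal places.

The secant line through (5.4700, -5.0791) and (6.9300, g(z1)) crosses zero at z2 = 5.8796.
So (5.4700, -5.0791), (6.9300, g(z1)), (5.8796, 0) are collinear:
g(z1) = -5.0791 · (6.9300 − 5.8796) / (5.4700 − 5.8796) = -5.0791 · (1.050400)/(-0.409600) = 13.025114

13.0251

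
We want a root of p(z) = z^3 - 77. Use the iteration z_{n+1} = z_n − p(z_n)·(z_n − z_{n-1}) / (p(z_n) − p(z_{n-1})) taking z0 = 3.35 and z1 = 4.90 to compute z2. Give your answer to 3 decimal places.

p(3.35) = -39.40462, p(4.90) = 40.64900
z2 = 4.90000 − 40.64900·(4.90000 − 3.35000) / (40.64900 − (-39.40462)) = 4.90000 − (63.00595)/(80.05363) = 4.11295

4.113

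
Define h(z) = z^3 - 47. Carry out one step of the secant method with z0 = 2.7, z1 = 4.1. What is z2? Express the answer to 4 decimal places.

h(2.7) = -27.317000, h(4.1) = 21.921000
z2 = 4.100000 − 21.921000·(4.100000 − 2.700000) / (21.921000 − (-27.317000)) = 4.100000 − (30.689400)/(49.238000) = 3.476713

3.4767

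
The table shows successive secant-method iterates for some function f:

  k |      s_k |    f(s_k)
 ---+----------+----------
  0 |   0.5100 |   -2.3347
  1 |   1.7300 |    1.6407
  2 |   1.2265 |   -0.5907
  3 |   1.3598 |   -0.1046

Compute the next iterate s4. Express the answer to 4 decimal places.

1.3885

s4 = 1.3598 − (-0.1046)·(1.3598 − 1.2265) / (-0.1046 − (-0.5907))
   = 1.3598 − (-0.013943)/(0.486100) = 1.388484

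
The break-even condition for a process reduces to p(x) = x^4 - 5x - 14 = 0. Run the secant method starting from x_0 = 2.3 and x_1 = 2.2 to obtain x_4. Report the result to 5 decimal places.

2.24059

p(2.3) = 2.4841000, p(2.2) = -1.5744000
x_2 = 2.2000000 − (-1.5744000)·(2.2000000 − 2.3000000) / (-1.5744000 − 2.4841000) = 2.2000000 − (0.1574400)/(-4.0585000) = 2.2387927
p(2.2387927) = -0.0718890
x_3 = 2.2387927 − (-0.0718890)·(2.2387927 − 2.2000000) / (-0.0718890 − (-1.5744000)) = 2.2387927 − (-0.0027888)/(1.5025110) = 2.2406487
p(2.2406487) = 0.0022441
x_4 = 2.2406487 − 0.0022441·(2.2406487 − 2.2387927) / (0.0022441 − (-0.0718890)) = 2.2406487 − (0.0000042)/(0.0741331) = 2.2405925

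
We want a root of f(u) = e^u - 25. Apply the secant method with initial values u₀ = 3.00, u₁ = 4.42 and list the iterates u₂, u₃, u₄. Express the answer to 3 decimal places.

f(3.00) = -4.91446, f(4.42) = 58.09629
u₂ = 4.42000 − 58.09629·(4.42000 − 3.00000) / (58.09629 − (-4.91446)) = 4.42000 − (82.49673)/(63.01075) = 3.11075
f(3.11075) = -2.56210
u₃ = 3.11075 − (-2.56210)·(3.11075 − 4.42000) / (-2.56210 − 58.09629) = 3.11075 − (3.35442)/(-60.65838) = 3.16605
f(3.16605) = -1.28633
u₄ = 3.16605 − (-1.28633)·(3.16605 − 3.11075) / (-1.28633 − (-2.56210)) = 3.16605 − (-0.07113)/(1.27577) = 3.22181

3.111, 3.166, 3.222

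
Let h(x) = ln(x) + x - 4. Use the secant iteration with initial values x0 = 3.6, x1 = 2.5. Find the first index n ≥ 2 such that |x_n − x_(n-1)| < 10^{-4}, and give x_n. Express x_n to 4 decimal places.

h(3.6) = 0.880934, h(2.5) = -0.583709
x2 = 2.500000 − (-0.583709)·(-1.100000)/(-1.464643) = 2.938387;  |Δ| = 0.438387
h(2.938387) = 0.016248
x3 = 2.938387 − 0.016248·(0.438387)/(0.599957) = 2.926515;  |Δ| = 0.011872
h(2.926515) = 0.000327
x4 = 2.926515 − 0.000327·(-0.011872)/(-0.015921) = 2.926271;  |Δ| = 0.000244
h(2.926271) = 0.000000
x5 = 2.926271 − 0.000000·(-0.000244)/(-0.000327) = 2.926271;  |Δ| = 0.000000
|x5 − x4| = 0.000000 < 10^{-4}

n = 5, x_n = 2.9263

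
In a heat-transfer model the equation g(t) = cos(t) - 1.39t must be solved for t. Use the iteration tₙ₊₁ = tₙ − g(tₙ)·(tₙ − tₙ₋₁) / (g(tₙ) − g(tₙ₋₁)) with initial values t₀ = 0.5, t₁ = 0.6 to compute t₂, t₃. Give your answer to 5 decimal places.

0.59547, 0.59556

g(0.5) = 0.1825826, g(0.6) = -0.0086644
t₂ = 0.6000000 − (-0.0086644)·(0.6000000 − 0.5000000) / (-0.0086644 − 0.1825826) = 0.6000000 − (-0.0008664)/(-0.1912469) = 0.5954695
g(0.5954695) = 0.0001826
t₃ = 0.5954695 − 0.0001826·(0.5954695 − 0.6000000) / (0.0001826 − (-0.0086644)) = 0.5954695 − (-0.0000008)/(0.0088470) = 0.5955630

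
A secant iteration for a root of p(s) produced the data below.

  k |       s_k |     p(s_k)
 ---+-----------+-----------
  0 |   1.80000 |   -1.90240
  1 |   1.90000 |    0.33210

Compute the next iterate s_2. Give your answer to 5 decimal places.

1.88514

s_2 = 1.90000 − 0.33210·(1.90000 − 1.80000) / (0.33210 − (-1.90240))
   = 1.90000 − (0.0332100)/(2.2345000) = 1.8851376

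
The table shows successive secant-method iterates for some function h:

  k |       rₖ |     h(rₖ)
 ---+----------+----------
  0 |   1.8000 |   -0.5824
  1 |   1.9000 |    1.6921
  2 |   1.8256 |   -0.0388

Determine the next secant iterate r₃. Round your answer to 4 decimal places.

1.8273

r₃ = 1.8256 − (-0.0388)·(1.8256 − 1.9000) / (-0.0388 − 1.6921)
   = 1.8256 − (0.002887)/(-1.730900) = 1.827268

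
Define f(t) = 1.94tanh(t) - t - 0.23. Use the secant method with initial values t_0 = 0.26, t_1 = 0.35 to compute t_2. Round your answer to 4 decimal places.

f(0.26) = 0.003333, f(0.35) = 0.072569
t_2 = 0.350000 − 0.072569·(0.350000 − 0.260000) / (0.072569 − 0.003333) = 0.350000 − (0.006531)/(0.069235) = 0.255667

0.2557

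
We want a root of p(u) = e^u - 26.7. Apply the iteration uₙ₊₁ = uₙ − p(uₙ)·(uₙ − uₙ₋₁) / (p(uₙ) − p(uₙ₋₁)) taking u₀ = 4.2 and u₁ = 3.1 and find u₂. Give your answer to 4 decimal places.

p(4.2) = 39.986331, p(3.1) = -4.502049
u₂ = 3.100000 − (-4.502049)·(3.100000 − 4.200000) / (-4.502049 − 39.986331) = 3.100000 − (4.952254)/(-44.488380) = 3.211316

3.2113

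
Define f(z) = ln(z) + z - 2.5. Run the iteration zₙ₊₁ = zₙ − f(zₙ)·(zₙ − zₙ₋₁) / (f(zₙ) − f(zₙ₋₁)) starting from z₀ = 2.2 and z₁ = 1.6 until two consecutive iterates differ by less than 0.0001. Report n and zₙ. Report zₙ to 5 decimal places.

n = 5, zₙ = 1.87265

f(2.2) = 0.4884574, f(1.6) = -0.4299964
z₂ = 1.6000000 − (-0.4299964)·(-0.6000000)/(-0.9184537) = 1.8809045;  |Δ| = 0.2809045
f(1.8809045) = 0.0126573
z₃ = 1.8809045 − 0.0126573·(0.2809045)/(0.4426537) = 1.8728723;  |Δ| = 0.0080322
f(1.8728723) = 0.0003455
z₄ = 1.8728723 − 0.0003455·(-0.0080322)/(-0.0123118) = 1.8726469;  |Δ| = 0.0002254
f(1.8726469) = -0.0000003
z₅ = 1.8726469 − (-0.0000003)·(-0.0002254)/(-0.0003458) = 1.8726470;  |Δ| = 0.0000002
|z₅ − z₄| = 0.0000002 < 0.0001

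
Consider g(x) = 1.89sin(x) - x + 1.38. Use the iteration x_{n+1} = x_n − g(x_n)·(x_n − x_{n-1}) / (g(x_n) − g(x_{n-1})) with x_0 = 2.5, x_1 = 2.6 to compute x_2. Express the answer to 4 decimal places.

g(2.5) = 0.011112, g(2.6) = -0.245702
x_2 = 2.600000 − (-0.245702)·(2.600000 − 2.500000) / (-0.245702 − 0.011112) = 2.600000 − (-0.024570)/(-0.256815) = 2.504327

2.5043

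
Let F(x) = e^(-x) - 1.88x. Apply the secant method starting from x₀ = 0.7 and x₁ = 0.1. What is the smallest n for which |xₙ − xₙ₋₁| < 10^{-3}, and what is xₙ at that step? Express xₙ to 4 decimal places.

n = 4, xₙ = 0.3681

F(0.7) = -0.819415, F(0.1) = 0.716837
x₂ = 0.100000 − 0.716837·(-0.600000)/(1.536252) = 0.379969;  |Δ| = 0.279969
F(0.379969) = -0.030458
x₃ = 0.379969 − (-0.030458)·(0.279969)/(-0.747296) = 0.368558;  |Δ| = 0.011411
F(0.368558) = -0.001157
x₄ = 0.368558 − (-0.001157)·(-0.011411)/(0.029301) = 0.368107;  |Δ| = 0.000451
|x₄ − x₃| = 0.000451 < 10^{-3}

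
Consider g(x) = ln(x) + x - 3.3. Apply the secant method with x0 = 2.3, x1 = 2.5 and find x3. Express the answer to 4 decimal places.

g(2.3) = -0.167091, g(2.5) = 0.116291
x2 = 2.500000 − 0.116291·(2.500000 − 2.300000) / (0.116291 − (-0.167091)) = 2.500000 − (0.023258)/(0.283382) = 2.417926
g(2.417926) = 0.000837
x3 = 2.417926 − 0.000837·(2.417926 − 2.500000) / (0.000837 − 0.116291) = 2.417926 − (-0.000069)/(-0.115454) = 2.417332

2.4173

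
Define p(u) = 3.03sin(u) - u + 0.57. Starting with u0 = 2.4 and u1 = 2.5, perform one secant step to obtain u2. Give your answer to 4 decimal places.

2.4650

p(2.4) = 0.216653, p(2.5) = -0.116629
u2 = 2.500000 − (-0.116629)·(2.500000 − 2.400000) / (-0.116629 − 0.216653) = 2.500000 − (-0.011663)/(-0.333283) = 2.465006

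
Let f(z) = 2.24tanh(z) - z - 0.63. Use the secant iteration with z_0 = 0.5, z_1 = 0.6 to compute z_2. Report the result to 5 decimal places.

f(0.5) = -0.0948576, f(0.6) = -0.0270090
z_2 = 0.6000000 − (-0.0270090)·(0.6000000 − 0.5000000) / (-0.0270090 − (-0.0948576)) = 0.6000000 − (-0.0027009)/(0.0678486) = 0.6398077

0.63981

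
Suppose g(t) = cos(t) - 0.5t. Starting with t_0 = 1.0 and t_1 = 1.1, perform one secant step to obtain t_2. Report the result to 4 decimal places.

1.0295

g(1.0) = 0.040302, g(1.1) = -0.096404
t_2 = 1.100000 − (-0.096404)·(1.100000 − 1.000000) / (-0.096404 − 0.040302) = 1.100000 − (-0.009640)/(-0.136706) = 1.029481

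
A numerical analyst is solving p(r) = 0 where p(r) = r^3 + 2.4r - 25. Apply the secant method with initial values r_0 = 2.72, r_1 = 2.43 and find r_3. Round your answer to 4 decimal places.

p(2.72) = 1.651648, p(2.43) = -4.819093
r_2 = 2.430000 − (-4.819093)·(2.430000 − 2.720000) / (-4.819093 − 1.651648) = 2.430000 − (1.397537)/(-6.470741) = 2.645978
p(2.645978) = -0.124635
r_3 = 2.645978 − (-0.124635)·(2.645978 − 2.430000) / (-0.124635 − (-4.819093)) = 2.645978 − (-0.026918)/(4.694458) = 2.651712

2.6517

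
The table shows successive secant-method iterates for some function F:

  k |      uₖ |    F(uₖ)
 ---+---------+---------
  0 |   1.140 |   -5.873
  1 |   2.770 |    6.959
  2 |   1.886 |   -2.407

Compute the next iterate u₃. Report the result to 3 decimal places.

u₃ = 1.886 − (-2.407)·(1.886 − 2.770) / (-2.407 − 6.959)
   = 1.886 − (2.12779)/(-9.36600) = 2.11318

2.113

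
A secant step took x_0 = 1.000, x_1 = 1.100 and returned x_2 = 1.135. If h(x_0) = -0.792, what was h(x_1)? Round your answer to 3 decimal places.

The secant line through (1.000, -0.792) and (1.100, h(x_1)) crosses zero at x_2 = 1.135.
So (1.000, -0.792), (1.100, h(x_1)), (1.135, 0) are collinear:
h(x_1) = -0.792 · (1.100 − 1.135) / (1.000 − 1.135) = -0.792 · (-0.03500)/(-0.13500) = -0.20533

-0.205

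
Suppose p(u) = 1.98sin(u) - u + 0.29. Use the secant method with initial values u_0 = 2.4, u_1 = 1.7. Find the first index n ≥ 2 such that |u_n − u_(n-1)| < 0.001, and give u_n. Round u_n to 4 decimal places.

p(2.4) = -0.772583, p(1.7) = 0.553496
u_2 = 1.700000 − 0.553496·(-0.700000)/(1.326079) = 1.992175;  |Δ| = 0.292175
p(1.992175) = 0.104626
u_3 = 1.992175 − 0.104626·(0.292175)/(-0.448870) = 2.060277;  |Δ| = 0.068102
p(2.060277) = -0.022775
u_4 = 2.060277 − (-0.022775)·(0.068102)/(-0.127401) = 2.048103;  |Δ| = 0.012174
p(2.048103) = 0.000603
u_5 = 2.048103 − 0.000603·(-0.012174)/(0.023378) = 2.048417;  |Δ| = 0.000314
|u_5 − u_4| = 0.000314 < 0.001

n = 5, u_n = 2.0484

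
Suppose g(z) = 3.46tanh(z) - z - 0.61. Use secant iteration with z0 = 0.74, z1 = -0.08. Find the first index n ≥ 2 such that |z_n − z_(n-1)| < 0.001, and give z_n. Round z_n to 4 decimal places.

n = 5, z_n = 0.2556

g(0.74) = 0.826842, g(-0.08) = -0.806211
z2 = -0.080000 − (-0.806211)·(-0.820000)/(-1.633053) = 0.324820;  |Δ| = 0.404820
g(0.324820) = 0.151132
z3 = 0.324820 − 0.151132·(0.404820)/(0.957343) = 0.260913;  |Δ| = 0.063907
g(0.260913) = 0.011904
z4 = 0.260913 − 0.011904·(-0.063907)/(-0.139228) = 0.255449;  |Δ| = 0.005464
g(0.255449) = -0.000331
z5 = 0.255449 − (-0.000331)·(-0.005464)/(-0.012235) = 0.255597;  |Δ| = 0.000148
|z5 − z4| = 0.000148 < 0.001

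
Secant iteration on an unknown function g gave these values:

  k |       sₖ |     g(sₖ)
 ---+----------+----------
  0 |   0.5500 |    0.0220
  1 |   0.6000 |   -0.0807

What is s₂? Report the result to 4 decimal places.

s₂ = 0.6000 − (-0.0807)·(0.6000 − 0.5500) / (-0.0807 − 0.0220)
   = 0.6000 − (-0.004035)/(-0.102700) = 0.560711

0.5607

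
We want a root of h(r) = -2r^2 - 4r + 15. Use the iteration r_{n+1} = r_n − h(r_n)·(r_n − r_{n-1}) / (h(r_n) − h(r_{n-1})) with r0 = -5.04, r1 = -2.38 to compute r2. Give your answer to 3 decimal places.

h(-5.04) = -15.64320, h(-2.38) = 13.19120
r2 = -2.38000 − 13.19120·(-2.38000 − (-5.04000)) / (13.19120 − (-15.64320)) = -2.38000 − (35.08859)/(28.83440) = -3.59690

-3.597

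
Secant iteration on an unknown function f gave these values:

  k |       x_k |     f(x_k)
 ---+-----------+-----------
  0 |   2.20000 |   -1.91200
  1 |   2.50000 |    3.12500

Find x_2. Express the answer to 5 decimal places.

x_2 = 2.50000 − 3.12500·(2.50000 − 2.20000) / (3.12500 − (-1.91200))
   = 2.50000 − (0.9375000)/(5.0370000) = 2.3138773

2.31388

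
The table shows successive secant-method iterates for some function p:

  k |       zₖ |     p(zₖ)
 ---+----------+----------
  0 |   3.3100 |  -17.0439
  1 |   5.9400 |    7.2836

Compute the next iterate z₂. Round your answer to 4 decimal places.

5.1526

z₂ = 5.9400 − 7.2836·(5.9400 − 3.3100) / (7.2836 − (-17.0439))
   = 5.9400 − (19.155868)/(24.327500) = 5.152584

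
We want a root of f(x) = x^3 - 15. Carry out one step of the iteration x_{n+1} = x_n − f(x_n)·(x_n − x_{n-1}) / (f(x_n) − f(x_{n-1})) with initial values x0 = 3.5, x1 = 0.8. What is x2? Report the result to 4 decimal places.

f(3.5) = 27.875000, f(0.8) = -14.488000
x2 = 0.800000 − (-14.488000)·(0.800000 − 3.500000) / (-14.488000 − 27.875000) = 0.800000 − (39.117600)/(-42.363000) = 1.723391

1.7234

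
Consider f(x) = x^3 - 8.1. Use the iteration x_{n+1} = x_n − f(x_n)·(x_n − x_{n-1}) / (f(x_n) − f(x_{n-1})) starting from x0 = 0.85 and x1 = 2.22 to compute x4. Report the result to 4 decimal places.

f(0.85) = -7.485875, f(2.22) = 2.841048
x2 = 2.220000 − 2.841048·(2.220000 − 0.850000) / (2.841048 − (-7.485875)) = 2.220000 − (3.892236)/(10.326923) = 1.843098
f(1.843098) = -1.838975
x3 = 1.843098 − (-1.838975)·(1.843098 − 2.220000) / (-1.838975 − 2.841048) = 1.843098 − (0.693113)/(-4.680023) = 1.991199
f(1.991199) = -0.205153
x4 = 1.991199 − (-0.205153)·(1.991199 − 1.843098) / (-0.205153 − (-1.838975)) = 1.991199 − (-0.030383)/(1.633822) = 2.009795

2.0098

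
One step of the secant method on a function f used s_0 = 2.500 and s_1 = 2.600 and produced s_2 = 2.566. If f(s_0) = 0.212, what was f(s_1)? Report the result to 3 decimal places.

-0.109

The secant line through (2.500, 0.212) and (2.600, f(s_1)) crosses zero at s_2 = 2.566.
So (2.500, 0.212), (2.600, f(s_1)), (2.566, 0) are collinear:
f(s_1) = 0.212 · (2.600 − 2.566) / (2.500 − 2.566) = 0.212 · (0.03400)/(-0.06600) = -0.10921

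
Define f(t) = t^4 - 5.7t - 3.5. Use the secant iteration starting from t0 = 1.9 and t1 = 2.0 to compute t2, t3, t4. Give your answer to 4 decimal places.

f(1.9) = -1.297900, f(2.0) = 1.100000
t2 = 2.000000 − 1.100000·(2.000000 − 1.900000) / (1.100000 − (-1.297900)) = 2.000000 − (0.110000)/(2.397900) = 1.954127
f(1.954127) = -0.056735
t3 = 1.954127 − (-0.056735)·(1.954127 − 2.000000) / (-0.056735 − 1.100000) = 1.954127 − (0.002603)/(-1.156735) = 1.956377
f(1.956377) = -0.002286
t4 = 1.956377 − (-0.002286)·(1.956377 − 1.954127) / (-0.002286 − (-0.056735)) = 1.956377 − (-0.000005)/(0.054449) = 1.956471

1.9541, 1.9564, 1.9565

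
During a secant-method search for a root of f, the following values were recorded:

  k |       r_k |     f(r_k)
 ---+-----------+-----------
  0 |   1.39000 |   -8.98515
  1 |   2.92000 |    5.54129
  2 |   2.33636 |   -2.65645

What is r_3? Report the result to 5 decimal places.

2.52549

r_3 = 2.33636 − (-2.65645)·(2.33636 − 2.92000) / (-2.65645 − 5.54129)
   = 2.33636 − (1.5504105)/(-8.1977400) = 2.5254866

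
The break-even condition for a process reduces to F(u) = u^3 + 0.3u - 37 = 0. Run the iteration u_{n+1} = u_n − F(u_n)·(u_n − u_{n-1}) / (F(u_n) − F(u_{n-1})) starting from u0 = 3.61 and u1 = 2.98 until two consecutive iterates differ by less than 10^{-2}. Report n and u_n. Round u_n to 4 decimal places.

F(3.61) = 11.128881, F(2.98) = -9.642408
u2 = 2.980000 − (-9.642408)·(-0.630000)/(-20.771289) = 3.272457;  |Δ| = 0.292457
F(3.272457) = -0.973591
u3 = 3.272457 − (-0.973591)·(0.292457)/(8.668817) = 3.305303;  |Δ| = 0.032846
F(3.305303) = 0.102123
u4 = 3.305303 − 0.102123·(0.032846)/(1.075714) = 3.302185;  |Δ| = 0.003118
|u4 − u3| = 0.003118 < 10^{-2}

n = 4, u_n = 3.3022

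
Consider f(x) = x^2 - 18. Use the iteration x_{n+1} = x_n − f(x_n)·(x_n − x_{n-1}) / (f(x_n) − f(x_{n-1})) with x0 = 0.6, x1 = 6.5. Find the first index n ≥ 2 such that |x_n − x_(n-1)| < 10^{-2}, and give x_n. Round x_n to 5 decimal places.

n = 6, x_n = 4.24263

f(0.6) = -17.6400000, f(6.5) = 24.2500000
x2 = 6.5000000 − 24.2500000·(5.9000000)/(41.8900000) = 3.0845070;  |Δ| = 3.4154930
f(3.0845070) = -8.4858163
x3 = 3.0845070 − (-8.4858163)·(-3.4154930)/(-32.7358163) = 3.9698751;  |Δ| = 0.8853680
f(3.9698751) = -2.2400918
x4 = 3.9698751 − (-2.2400918)·(0.8853680)/(6.2457246) = 4.2874212;  |Δ| = 0.3175461
f(4.2874212) = 0.3819807
x5 = 4.2874212 − 0.3819807·(0.3175461)/(2.6220725) = 4.2411614;  |Δ| = 0.0462598
f(4.2411614) = -0.0125496
x6 = 4.2411614 − (-0.0125496)·(-0.0462598)/(-0.3945304) = 4.2426329;  |Δ| = 0.0014715
|x6 − x5| = 0.0014715 < 10^{-2}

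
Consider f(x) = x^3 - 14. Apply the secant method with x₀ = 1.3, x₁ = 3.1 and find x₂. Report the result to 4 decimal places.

f(1.3) = -11.803000, f(3.1) = 15.791000
x₂ = 3.100000 − 15.791000·(3.100000 − 1.300000) / (15.791000 − (-11.803000)) = 3.100000 − (28.423800)/(27.594000) = 2.069928

2.0699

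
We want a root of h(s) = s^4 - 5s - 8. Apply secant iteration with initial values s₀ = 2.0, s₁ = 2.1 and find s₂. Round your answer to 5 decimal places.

2.06784

h(2.0) = -2.0000000, h(2.1) = 0.9481000
s₂ = 2.1000000 − 0.9481000·(2.1000000 − 2.0000000) / (0.9481000 − (-2.0000000)) = 2.1000000 − (0.0948100)/(2.9481000) = 2.0678403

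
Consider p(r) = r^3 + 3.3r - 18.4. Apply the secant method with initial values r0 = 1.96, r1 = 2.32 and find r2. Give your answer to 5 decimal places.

p(1.96) = -4.4024640, p(2.32) = 1.7431680
r2 = 2.3200000 − 1.7431680·(2.3200000 − 1.9600000) / (1.7431680 − (-4.4024640)) = 2.3200000 − (0.6275405)/(6.1456320) = 2.2178884

2.21789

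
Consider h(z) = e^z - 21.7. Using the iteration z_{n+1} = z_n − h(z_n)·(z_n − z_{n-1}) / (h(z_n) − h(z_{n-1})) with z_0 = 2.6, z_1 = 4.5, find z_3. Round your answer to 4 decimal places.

h(2.6) = -8.236262, h(4.5) = 68.317131
z_2 = 4.500000 − 68.317131·(4.500000 − 2.600000) / (68.317131 − (-8.236262)) = 4.500000 − (129.802549)/(76.553393) = 2.804418
h(2.804418) = -5.182539
z_3 = 2.804418 − (-5.182539)·(2.804418 − 4.500000) / (-5.182539 − 68.317131) = 2.804418 − (8.787419)/(-73.499670) = 2.923975

2.9240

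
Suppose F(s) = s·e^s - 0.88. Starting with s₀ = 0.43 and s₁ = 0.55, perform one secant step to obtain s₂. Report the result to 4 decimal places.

F(0.43) = -0.218979, F(0.55) = 0.073289
s₂ = 0.550000 − 0.073289·(0.550000 − 0.430000) / (0.073289 − (-0.218979)) = 0.550000 − (0.008795)/(0.292268) = 0.519909

0.5199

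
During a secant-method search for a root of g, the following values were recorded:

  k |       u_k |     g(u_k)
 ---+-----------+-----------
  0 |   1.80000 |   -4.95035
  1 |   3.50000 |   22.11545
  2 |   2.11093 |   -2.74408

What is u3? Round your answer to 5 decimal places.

u3 = 2.11093 − (-2.74408)·(2.11093 − 3.50000) / (-2.74408 − 22.11545)
   = 2.11093 − (3.8117192)/(-24.8595300) = 2.2642603

2.26426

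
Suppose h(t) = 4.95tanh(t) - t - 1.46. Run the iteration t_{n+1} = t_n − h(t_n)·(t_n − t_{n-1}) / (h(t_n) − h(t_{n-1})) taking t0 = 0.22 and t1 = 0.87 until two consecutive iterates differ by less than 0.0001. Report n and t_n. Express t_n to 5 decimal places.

n = 6, t_n = 0.39361

h(0.22) = -0.6082356, h(0.87) = 1.1418019
t2 = 0.8700000 − 1.1418019·(0.6500000)/(1.7500375) = 0.4459112;  |Δ| = 0.4240888
h(0.4459112) = 0.1658234
t3 = 0.4459112 − 0.1658234·(-0.4240888)/(-0.9759786) = 0.3738565;  |Δ| = 0.0720547
h(0.3738565) = -0.0649227
t4 = 0.3738565 − (-0.0649227)·(-0.0720547)/(-0.2307461) = 0.3941298;  |Δ| = 0.0202733
h(0.3941298) = 0.0016997
t5 = 0.3941298 − 0.0016997·(0.0202733)/(0.0666224) = 0.3936126;  |Δ| = 0.0005172
h(0.3936126) = 0.0000161
t6 = 0.3936126 − 0.0000161·(-0.0005172)/(-0.0016836) = 0.3936077;  |Δ| = 0.0000050
|t6 − t5| = 0.0000050 < 0.0001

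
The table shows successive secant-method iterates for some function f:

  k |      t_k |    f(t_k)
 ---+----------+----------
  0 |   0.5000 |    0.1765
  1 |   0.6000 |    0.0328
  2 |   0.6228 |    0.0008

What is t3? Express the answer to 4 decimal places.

t3 = 0.6228 − 0.0008·(0.6228 − 0.6000) / (0.0008 − 0.0328)
   = 0.6228 − (0.000018)/(-0.032000) = 0.623370

0.6234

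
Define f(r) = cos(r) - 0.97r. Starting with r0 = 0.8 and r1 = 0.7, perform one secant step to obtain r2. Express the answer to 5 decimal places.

0.75198

f(0.8) = -0.0792933, f(0.7) = 0.0858422
r2 = 0.7000000 − 0.0858422·(0.7000000 − 0.8000000) / (0.0858422 − (-0.0792933)) = 0.7000000 − (-0.0085842)/(0.1651355) = 0.7519829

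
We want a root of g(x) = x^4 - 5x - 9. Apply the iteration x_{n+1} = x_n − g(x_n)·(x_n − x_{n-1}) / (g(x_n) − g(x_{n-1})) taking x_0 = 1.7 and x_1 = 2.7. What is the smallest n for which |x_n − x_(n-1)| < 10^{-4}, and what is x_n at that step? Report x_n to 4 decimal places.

g(1.7) = -9.147900, g(2.7) = 30.644100
x_2 = 2.700000 − 30.644100·(1.000000)/(39.792000) = 1.929893;  |Δ| = 0.770107
g(1.929893) = -4.777663
x_3 = 1.929893 − (-4.777663)·(-0.770107)/(-35.421763) = 2.033764;  |Δ| = 0.103872
g(2.033764) = -2.060690
x_4 = 2.033764 − (-2.060690)·(0.103872)/(2.716973) = 2.112546;  |Δ| = 0.078781
g(2.112546) = 0.354300
x_5 = 2.112546 − 0.354300·(0.078781)/(2.414990) = 2.100988;  |Δ| = 0.011558
g(2.100988) = -0.020217
x_6 = 2.100988 − (-0.020217)·(-0.011558)/(-0.374518) = 2.101612;  |Δ| = 0.000624
g(2.101612) = -0.000181
x_7 = 2.101612 − (-0.000181)·(0.000624)/(0.020036) = 2.101617;  |Δ| = 0.000006
|x_7 − x_6| = 0.000006 < 10^{-4}

n = 7, x_n = 2.1016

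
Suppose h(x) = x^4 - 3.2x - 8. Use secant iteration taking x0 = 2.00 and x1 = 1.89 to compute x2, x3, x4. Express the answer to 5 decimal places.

1.93906, 1.94178, 1.94166

h(2.00) = 1.6000000, h(1.89) = -1.2881016
x2 = 1.8900000 − (-1.2881016)·(1.8900000 − 2.0000000) / (-1.2881016 − 1.6000000) = 1.8900000 − (0.1416912)/(-2.8881016) = 1.9390603
h(1.9390603) = -0.0677321
x3 = 1.9390603 − (-0.0677321)·(1.9390603 − 1.8900000) / (-0.0677321 − (-1.2881016)) = 1.9390603 − (-0.0033230)/(1.2203695) = 1.9417832
h(1.9417832) = 0.0031306
x4 = 1.9417832 − 0.0031306·(1.9417832 − 1.9390603) / (0.0031306 − (-0.0677321)) = 1.9417832 − (0.0000085)/(0.0708627) = 1.9416629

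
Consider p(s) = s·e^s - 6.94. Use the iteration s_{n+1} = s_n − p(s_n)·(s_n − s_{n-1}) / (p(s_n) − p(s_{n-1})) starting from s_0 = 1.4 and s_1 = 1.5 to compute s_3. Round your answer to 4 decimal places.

p(1.4) = -1.262720, p(1.5) = -0.217466
s_2 = 1.500000 − (-0.217466)·(1.500000 − 1.400000) / (-0.217466 − (-1.262720)) = 1.500000 − (-0.021747)/(1.045254) = 1.520805
p(1.520805) = 0.019064
s_3 = 1.520805 − 0.019064·(1.520805 − 1.500000) / (0.019064 − (-0.217466)) = 1.520805 − (0.000397)/(0.236531) = 1.519128

1.5191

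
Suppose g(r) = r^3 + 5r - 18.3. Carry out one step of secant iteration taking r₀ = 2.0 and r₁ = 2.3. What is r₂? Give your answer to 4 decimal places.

2.0159

g(2.0) = -0.300000, g(2.3) = 5.367000
r₂ = 2.300000 − 5.367000·(2.300000 − 2.000000) / (5.367000 − (-0.300000)) = 2.300000 − (1.610100)/(5.667000) = 2.015881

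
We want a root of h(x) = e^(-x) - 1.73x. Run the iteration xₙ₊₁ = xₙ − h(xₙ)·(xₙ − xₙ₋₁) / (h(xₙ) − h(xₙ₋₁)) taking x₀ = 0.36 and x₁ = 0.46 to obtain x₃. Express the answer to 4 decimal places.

h(0.36) = 0.074876, h(0.46) = -0.164516
x₂ = 0.460000 − (-0.164516)·(0.460000 − 0.360000) / (-0.164516 − 0.074876) = 0.460000 − (-0.016452)/(-0.239393) = 0.391278
h(0.391278) = -0.000718
x₃ = 0.391278 − (-0.000718)·(0.391278 − 0.460000) / (-0.000718 − (-0.164516)) = 0.391278 − (0.000049)/(0.163798) = 0.390976

0.3910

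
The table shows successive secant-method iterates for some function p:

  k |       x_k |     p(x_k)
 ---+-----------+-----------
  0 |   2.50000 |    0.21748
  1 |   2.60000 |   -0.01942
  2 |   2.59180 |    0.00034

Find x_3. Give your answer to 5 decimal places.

x_3 = 2.59180 − 0.00034·(2.59180 − 2.60000) / (0.00034 − (-0.01942))
   = 2.59180 − (-0.0000028)/(0.0197600) = 2.5919411

2.59194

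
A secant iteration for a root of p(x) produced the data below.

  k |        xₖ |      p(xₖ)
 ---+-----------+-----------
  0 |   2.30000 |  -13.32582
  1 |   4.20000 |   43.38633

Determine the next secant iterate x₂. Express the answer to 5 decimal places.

x₂ = 4.20000 − 43.38633·(4.20000 − 2.30000) / (43.38633 − (-13.32582))
   = 4.20000 − (82.4340270)/(56.7121500) = 2.7464486

2.74645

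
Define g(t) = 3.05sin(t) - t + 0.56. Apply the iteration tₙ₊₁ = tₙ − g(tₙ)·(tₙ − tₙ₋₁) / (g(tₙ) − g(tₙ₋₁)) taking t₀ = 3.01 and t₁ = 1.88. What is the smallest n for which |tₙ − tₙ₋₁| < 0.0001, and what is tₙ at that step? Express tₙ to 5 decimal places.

g(3.01) = -2.0497998, g(1.88) = 1.5853574
t₂ = 1.8800000 − 1.5853574·(-1.1300000)/(3.6351572) = 2.3728133;  |Δ| = 0.4928133
g(2.3728133) = 0.3077248
t₃ = 2.3728133 − 0.3077248·(0.4928133)/(-1.2776326) = 2.4915101;  |Δ| = 0.1186968
g(2.4915101) = -0.0854911
t₄ = 2.4915101 − (-0.0854911)·(0.1186968)/(-0.3932159) = 2.4657036;  |Δ| = 0.0258065
g(2.4657036) = 0.0023494
t₅ = 2.4657036 − 0.0023494·(-0.0258065)/(0.0878405) = 2.4663938;  |Δ| = 0.0006902
g(2.4663938) = 0.0000164
t₆ = 2.4663938 − 0.0000164·(0.0006902)/(-0.0023330) = 2.4663987;  |Δ| = 0.0000048
|t₆ − t₅| = 0.0000048 < 0.0001

n = 6, tₙ = 2.46640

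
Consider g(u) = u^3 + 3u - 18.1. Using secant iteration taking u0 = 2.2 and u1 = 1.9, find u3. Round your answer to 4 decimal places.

g(2.2) = -0.852000, g(1.9) = -5.541000
u2 = 1.900000 − (-5.541000)·(1.900000 − 2.200000) / (-5.541000 − (-0.852000)) = 1.900000 − (1.662300)/(-4.689000) = 2.254511
g(2.254511) = 0.122798
u3 = 2.254511 − 0.122798·(2.254511 − 1.900000) / (0.122798 − (-5.541000)) = 2.254511 − (0.043533)/(5.663798) = 2.246824

2.2468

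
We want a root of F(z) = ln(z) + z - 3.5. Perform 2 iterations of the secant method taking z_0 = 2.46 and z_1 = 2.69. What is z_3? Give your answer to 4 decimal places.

2.5600

F(2.46) = -0.139839, F(2.69) = 0.179541
z_2 = 2.690000 − 0.179541·(2.690000 − 2.460000) / (0.179541 − (-0.139839)) = 2.690000 − (0.041294)/(0.319380) = 2.560704
F(2.560704) = 0.000986
z_3 = 2.560704 − 0.000986·(2.560704 − 2.690000) / (0.000986 − 0.179541) = 2.560704 − (-0.000128)/(-0.178555) = 2.559990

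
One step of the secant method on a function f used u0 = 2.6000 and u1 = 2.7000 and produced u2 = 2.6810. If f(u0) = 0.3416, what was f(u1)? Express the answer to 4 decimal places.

-0.0801

The secant line through (2.6000, 0.3416) and (2.7000, f(u1)) crosses zero at u2 = 2.6810.
So (2.6000, 0.3416), (2.7000, f(u1)), (2.6810, 0) are collinear:
f(u1) = 0.3416 · (2.7000 − 2.6810) / (2.6000 − 2.6810) = 0.3416 · (0.019000)/(-0.081000) = -0.080128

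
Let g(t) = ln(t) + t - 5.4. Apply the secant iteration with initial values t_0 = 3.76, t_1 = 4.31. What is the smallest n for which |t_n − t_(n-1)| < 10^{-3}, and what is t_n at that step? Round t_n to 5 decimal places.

n = 4, t_n = 4.01097

g(3.76) = -0.3155810, g(4.31) = 0.3709379
t_2 = 4.3100000 − 0.3709379·(0.5500000)/(0.6865189) = 4.0128256;  |Δ| = 0.2971744
g(4.0128256) = 0.0023212
t_3 = 4.0128256 − 0.0023212·(-0.2971744)/(-0.3686167) = 4.0109543;  |Δ| = 0.0018714
g(4.0109543) = -0.0000166
t_4 = 4.0109543 − (-0.0000166)·(-0.0018714)/(-0.0023378) = 4.0109675;  |Δ| = 0.0000133
|t_4 − t_3| = 0.0000133 < 10^{-3}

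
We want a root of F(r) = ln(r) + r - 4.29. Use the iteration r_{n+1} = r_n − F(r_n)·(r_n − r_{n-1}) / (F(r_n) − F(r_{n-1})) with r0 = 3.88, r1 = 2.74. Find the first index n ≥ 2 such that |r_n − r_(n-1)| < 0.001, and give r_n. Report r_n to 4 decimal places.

n = 4, r_n = 3.1444

F(3.88) = 0.945835, F(2.74) = -0.542042
r2 = 2.740000 − (-0.542042)·(-1.140000)/(-1.487877) = 3.155308;  |Δ| = 0.415308
F(3.155308) = 0.014395
r3 = 3.155308 − 0.014395·(0.415308)/(0.556437) = 3.144565;  |Δ| = 0.010744
F(3.144565) = 0.000240
r4 = 3.144565 − 0.000240·(-0.010744)/(-0.014155) = 3.144382;  |Δ| = 0.000182
|r4 − r3| = 0.000182 < 0.001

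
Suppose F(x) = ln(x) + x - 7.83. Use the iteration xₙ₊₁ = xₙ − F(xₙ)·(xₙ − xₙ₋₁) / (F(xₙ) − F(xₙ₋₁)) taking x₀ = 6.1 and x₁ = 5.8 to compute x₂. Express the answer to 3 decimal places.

F(6.1) = 0.07829, F(5.8) = -0.27214
x₂ = 5.80000 − (-0.27214)·(5.80000 − 6.10000) / (-0.27214 − 0.07829) = 5.80000 − (0.08164)/(-0.35043) = 6.03298

6.033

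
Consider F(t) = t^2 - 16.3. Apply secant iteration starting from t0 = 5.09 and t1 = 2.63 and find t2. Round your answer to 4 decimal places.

3.8454

F(5.09) = 9.608100, F(2.63) = -9.383100
t2 = 2.630000 − (-9.383100)·(2.630000 − 5.090000) / (-9.383100 − 9.608100) = 2.630000 − (23.082426)/(-18.991200) = 3.845427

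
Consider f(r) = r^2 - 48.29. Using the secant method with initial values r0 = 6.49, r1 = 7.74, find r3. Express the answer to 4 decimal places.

f(6.49) = -6.169900, f(7.74) = 11.617600
r2 = 7.740000 − 11.617600·(7.740000 − 6.490000) / (11.617600 − (-6.169900)) = 7.740000 − (14.522000)/(17.787500) = 6.923584
f(6.923584) = -0.353985
r3 = 6.923584 − (-0.353985)·(6.923584 − 7.740000) / (-0.353985 − 11.617600) = 6.923584 − (0.288999)/(-11.971585) = 6.947724

6.9477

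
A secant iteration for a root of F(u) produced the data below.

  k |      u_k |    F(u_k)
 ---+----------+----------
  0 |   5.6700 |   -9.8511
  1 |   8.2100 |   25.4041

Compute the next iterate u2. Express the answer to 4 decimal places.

6.3797

u2 = 8.2100 − 25.4041·(8.2100 − 5.6700) / (25.4041 − (-9.8511))
   = 8.2100 − (64.526414)/(35.255200) = 6.379733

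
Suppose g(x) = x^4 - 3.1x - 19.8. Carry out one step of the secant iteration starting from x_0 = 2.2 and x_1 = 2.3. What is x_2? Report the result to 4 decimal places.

2.2752

g(2.2) = -3.194400, g(2.3) = 1.054100
x_2 = 2.300000 − 1.054100·(2.300000 − 2.200000) / (1.054100 − (-3.194400)) = 2.300000 − (0.105410)/(4.248500) = 2.275189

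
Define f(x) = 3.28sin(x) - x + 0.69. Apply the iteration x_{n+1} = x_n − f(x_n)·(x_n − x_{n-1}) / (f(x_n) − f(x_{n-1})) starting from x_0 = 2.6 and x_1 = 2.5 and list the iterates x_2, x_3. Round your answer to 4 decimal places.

f(2.6) = -0.219156, f(2.5) = 0.152989
x_2 = 2.500000 − 0.152989·(2.500000 − 2.600000) / (0.152989 − (-0.219156)) = 2.500000 − (-0.015299)/(0.372144) = 2.541110
f(2.541110) = 0.002224
x_3 = 2.541110 − 0.002224·(2.541110 − 2.500000) / (0.002224 − 0.152989) = 2.541110 − (0.000091)/(-0.150765) = 2.541716

2.5411, 2.5417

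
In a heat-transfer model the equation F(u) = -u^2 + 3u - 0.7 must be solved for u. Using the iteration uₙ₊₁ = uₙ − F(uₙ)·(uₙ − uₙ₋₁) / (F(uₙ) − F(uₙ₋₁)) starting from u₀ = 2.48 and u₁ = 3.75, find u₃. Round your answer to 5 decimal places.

2.72071

F(2.48) = 0.5896000, F(3.75) = -3.5125000
u₂ = 3.7500000 − (-3.5125000)·(3.7500000 − 2.4800000) / (-3.5125000 − 0.5896000) = 3.7500000 − (-4.4608750)/(-4.1021000) = 2.6625387
F(2.6625387) = 0.1985038
u₃ = 2.6625387 − 0.1985038·(2.6625387 − 3.7500000) / (0.1985038 − (-3.5125000)) = 2.6625387 − (-0.2158652)/(3.7110038) = 2.7207076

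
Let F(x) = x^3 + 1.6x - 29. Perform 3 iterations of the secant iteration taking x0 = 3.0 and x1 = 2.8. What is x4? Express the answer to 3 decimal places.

F(3.0) = 2.80000, F(2.8) = -2.56800
x2 = 2.80000 − (-2.56800)·(2.80000 − 3.00000) / (-2.56800 − 2.80000) = 2.80000 − (0.51360)/(-5.36800) = 2.89568
F(2.89568) = -0.08679
x3 = 2.89568 − (-0.08679)·(2.89568 − 2.80000) / (-0.08679 − (-2.56800)) = 2.89568 − (-0.00830)/(2.48121) = 2.89902
F(2.89902) = 0.00285
x4 = 2.89902 − 0.00285·(2.89902 − 2.89568) / (0.00285 − (-0.08679)) = 2.89902 − (0.00001)/(0.08964) = 2.89892

2.899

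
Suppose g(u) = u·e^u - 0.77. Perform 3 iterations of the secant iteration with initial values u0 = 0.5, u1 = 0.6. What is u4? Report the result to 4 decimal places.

g(0.5) = 0.054361, g(0.6) = 0.323271
u2 = 0.600000 − 0.323271·(0.600000 − 0.500000) / (0.323271 − 0.054361) = 0.600000 − (0.032327)/(0.268911) = 0.479785
g(0.479785) = 0.005201
u3 = 0.479785 − 0.005201·(0.479785 − 0.600000) / (0.005201 − 0.323271) = 0.479785 − (-0.000625)/(-0.318070) = 0.477819
g(0.477819) = 0.000509
u4 = 0.477819 − 0.000509·(0.477819 − 0.479785) / (0.000509 − 0.005201) = 0.477819 − (-0.000001)/(-0.004692) = 0.477606

0.4776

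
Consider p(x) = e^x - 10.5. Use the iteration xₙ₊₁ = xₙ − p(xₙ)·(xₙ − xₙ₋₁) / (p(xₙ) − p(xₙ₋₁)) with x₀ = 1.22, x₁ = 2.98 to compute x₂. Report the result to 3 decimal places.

1.988

p(1.22) = -7.11281, p(2.98) = 9.18782
x₂ = 2.98000 − 9.18782·(2.98000 − 1.22000) / (9.18782 − (-7.11281)) = 2.98000 − (16.17056)/(16.30063) = 1.98798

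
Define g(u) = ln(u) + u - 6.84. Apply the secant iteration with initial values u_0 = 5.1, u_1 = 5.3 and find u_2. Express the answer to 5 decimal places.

g(5.1) = -0.1107595, g(5.3) = 0.1277068
u_2 = 5.3000000 − 0.1277068·(5.3000000 − 5.1000000) / (0.1277068 − (-0.1107595)) = 5.3000000 − (0.0255414)/(0.2384663) = 5.1928932

5.19289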